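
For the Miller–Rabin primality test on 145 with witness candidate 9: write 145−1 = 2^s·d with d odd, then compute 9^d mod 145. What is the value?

145 − 1 = 144 = 2^4 · 9, so d = 9.
9^1 ≡ 9 (mod 145)
9^2 ≡ 9^2 = 81 ≡ 81 (mod 145)
9^4 ≡ 81^2 = 6561 ≡ 36 (mod 145)
9^8 ≡ 36^2 = 1296 ≡ 136 (mod 145)
9 = 8 + 1 in binary powers of 2.
So 9^9 ≡ 136 · 9 ≡ 64 (mod 145).
Squaring chain: 64 → 36 → 136 → 81; never reaches −1, so base 9 is a Miller–Rabin witness that 145 is composite.

64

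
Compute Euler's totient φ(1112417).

1076400

Factor: 1112417 = 53 · 139 · 151.
φ(1112417) = (53−1) · (139−1) · (151−1) = 52 · 138 · 150 = 1076400.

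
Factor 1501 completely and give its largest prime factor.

79

1501 = 19 · 79
79 is prime.
So 1501 = 19 · 79; the largest prime factor is 79.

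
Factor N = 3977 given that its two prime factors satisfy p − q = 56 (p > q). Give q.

41

Since p = q + 56, we have 3977 = q(q + 56), so q² + 56q − 3977 = 0.
Discriminant: 56² + 4·3977 = 3136 + 15908 = 19044; √19044 = 138.
q = (−56 + 138)/2 = 41, and p = q + 56 = 97.
Check: 41 · 97 = 3977.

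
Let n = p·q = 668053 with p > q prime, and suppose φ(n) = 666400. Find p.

953

φ(n) = (p−1)(q−1) = n − (p+q) + 1, so p + q = 668053 − 666400 + 1 = 1654.
p and q are the roots of t² − 1654t + 668053 = 0.
Discriminant: 1654² − 4·668053 = 2735716 − 2672212 = 63504; √63504 = 252.
q = (1654 − 252)/2 = 701, p = (1654 + 252)/2 = 953.
Check: 701 · 953 = 668053.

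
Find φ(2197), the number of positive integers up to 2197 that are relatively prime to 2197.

Factor: 2197 = 13^3.
φ(2197) = 13^2·(13−1) = 2028.

2028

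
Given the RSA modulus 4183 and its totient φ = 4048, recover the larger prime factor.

89

φ(n) = (p−1)(q−1) = n − (p+q) + 1, so p + q = 4183 − 4048 + 1 = 136.
p and q are the roots of t² − 136t + 4183 = 0.
Discriminant: 136² − 4·4183 = 18496 − 16732 = 1764; √1764 = 42.
q = (136 − 42)/2 = 47, p = (136 + 42)/2 = 89.
Check: 47 · 89 = 4183.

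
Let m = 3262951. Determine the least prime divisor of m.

61

3262951 is odd.
Digit sum 28, not divisible by 3.
Ends in 1: not divisible by 5.
7: 3262951 = 7·466135 + 6
11: 3262951 = 11·296631 + 10
13: 3262951 = 13·250996 + 3
17: 3262951 = 17·191938 + 5
19: 3262951 = 19·171734 + 5
23: 3262951 = 23·141867 + 10
29: 3262951 = 29·112515 + 16
31: 3262951 = 31·105256 + 15
37: 3262951 = 37·88187 + 32
41: 3262951 = 41·79584 + 7
43: 3262951 = 43·75882 + 25
47: 3262951 = 47·69424 + 23
53: 3262951 = 53·61565 + 6
59: 3262951 = 59·55304 + 15
61: 3262951 = 61·53491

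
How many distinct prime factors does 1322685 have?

1322685 = 3^2 · 146965
146965 = 5 · 29393
29393 = 7 · 4199
4199 = 13 · 323
323 = 17 · 19
1322685 = 3^2 · 5 · 7 · 13 · 17 · 19, which has 6 distinct prime factors.

6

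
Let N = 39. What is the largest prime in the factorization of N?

39 = 3 · 13
13 is prime.
So 39 = 3 · 13; the largest prime factor is 13.

13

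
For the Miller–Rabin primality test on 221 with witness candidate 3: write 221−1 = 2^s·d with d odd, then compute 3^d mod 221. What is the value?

221 − 1 = 220 = 2^2 · 55, so d = 55.
3^1 ≡ 3 (mod 221)
3^2 ≡ 3^2 = 9 ≡ 9 (mod 221)
3^4 ≡ 9^2 = 81 ≡ 81 (mod 221)
3^8 ≡ 81^2 = 6561 ≡ 152 (mod 221)
3^16 ≡ 152^2 = 23104 ≡ 120 (mod 221)
3^32 ≡ 120^2 = 14400 ≡ 35 (mod 221)
55 = 32 + 16 + 4 + 2 + 1 in binary powers of 2.
So 3^55 ≡ 35 · 120 · 81 · 9 · 3 ≡ 198 (mod 221).
Squaring chain: 198 → 87; never reaches −1, so base 3 is a Miller–Rabin witness that 221 is composite.

198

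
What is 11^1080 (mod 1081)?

581

11^1 ≡ 11 (mod 1081)
11^2 ≡ 11^2 = 121 ≡ 121 (mod 1081)
11^4 ≡ 121^2 = 14641 ≡ 588 (mod 1081)
11^8 ≡ 588^2 = 345744 ≡ 905 (mod 1081)
11^16 ≡ 905^2 = 819025 ≡ 708 (mod 1081)
11^32 ≡ 708^2 = 501264 ≡ 761 (mod 1081)
11^64 ≡ 761^2 = 579121 ≡ 786 (mod 1081)
11^128 ≡ 786^2 = 617796 ≡ 545 (mod 1081)
11^256 ≡ 545^2 = 297025 ≡ 831 (mod 1081)
11^512 ≡ 831^2 = 690561 ≡ 883 (mod 1081)
11^1024 ≡ 883^2 = 779689 ≡ 288 (mod 1081)
1080 = 1024 + 32 + 16 + 8 in binary powers of 2.
So 11^1080 ≡ 288 · 761 · 708 · 905 ≡ 581 (mod 1081).
Since 581 ≠ 1, base 11 is a Fermat witness: 1081 is composite.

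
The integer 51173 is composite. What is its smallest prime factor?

73

51173 is odd.
Digit sum 17, not divisible by 3.
Ends in 3: not divisible by 5.
7: 51173 = 7·7310 + 3
11: 51173 = 11·4652 + 1
13: 51173 = 13·3936 + 5
17: 51173 = 17·3010 + 3
19: 51173 = 19·2693 + 6
23: 51173 = 23·2224 + 21
29: 51173 = 29·1764 + 17
31: 51173 = 31·1650 + 23
37: 51173 = 37·1383 + 2
41: 51173 = 41·1248 + 5
43: 51173 = 43·1190 + 3
47: 51173 = 47·1088 + 37
53: 51173 = 53·965 + 28
59: 51173 = 59·867 + 20
61: 51173 = 61·838 + 55
67: 51173 = 67·763 + 52
71: 51173 = 71·720 + 53
73: 51173 = 73·701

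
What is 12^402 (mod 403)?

66

12^1 ≡ 12 (mod 403)
12^2 ≡ 12^2 = 144 ≡ 144 (mod 403)
12^4 ≡ 144^2 = 20736 ≡ 183 (mod 403)
12^8 ≡ 183^2 = 33489 ≡ 40 (mod 403)
12^16 ≡ 40^2 = 1600 ≡ 391 (mod 403)
12^32 ≡ 391^2 = 152881 ≡ 144 (mod 403)
12^64 ≡ 144^2 = 20736 ≡ 183 (mod 403)
12^128 ≡ 183^2 = 33489 ≡ 40 (mod 403)
12^256 ≡ 40^2 = 1600 ≡ 391 (mod 403)
402 = 256 + 128 + 16 + 2 in binary powers of 2.
So 12^402 ≡ 391 · 40 · 391 · 144 ≡ 66 (mod 403).
Since 66 ≠ 1, base 12 is a Fermat witness: 403 is composite.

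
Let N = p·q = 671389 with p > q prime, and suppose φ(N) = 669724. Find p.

983

φ(n) = (p−1)(q−1) = n − (p+q) + 1, so p + q = 671389 − 669724 + 1 = 1666.
p and q are the roots of t² − 1666t + 671389 = 0.
Discriminant: 1666² − 4·671389 = 2775556 − 2685556 = 90000; √90000 = 300.
q = (1666 − 300)/2 = 683, p = (1666 + 300)/2 = 983.
Check: 683 · 983 = 671389.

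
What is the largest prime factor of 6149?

43

6149 = 11 · 559
559 = 13 · 43
43 is prime.
So 6149 = 11 · 13 · 43; the largest prime factor is 43.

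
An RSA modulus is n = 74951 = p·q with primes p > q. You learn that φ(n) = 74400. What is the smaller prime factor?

φ(n) = (p−1)(q−1) = n − (p+q) + 1, so p + q = 74951 − 74400 + 1 = 552.
p and q are the roots of t² − 552t + 74951 = 0.
Discriminant: 552² − 4·74951 = 304704 − 299804 = 4900; √4900 = 70.
q = (552 − 70)/2 = 241, p = (552 + 70)/2 = 311.
Check: 241 · 311 = 74951.

241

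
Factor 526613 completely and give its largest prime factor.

97

526613 = 61 · 8633
8633 = 89 · 97
97 is prime.
So 526613 = 61 · 89 · 97; the largest prime factor is 97.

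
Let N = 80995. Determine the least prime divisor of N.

80995 is odd.
Digit sum 31, not divisible by 3.
Ends in 5: divisible by 5.

5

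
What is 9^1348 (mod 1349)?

1068

9^1 ≡ 9 (mod 1349)
9^2 ≡ 9^2 = 81 ≡ 81 (mod 1349)
9^4 ≡ 81^2 = 6561 ≡ 1165 (mod 1349)
9^8 ≡ 1165^2 = 1357225 ≡ 131 (mod 1349)
9^16 ≡ 131^2 = 17161 ≡ 973 (mod 1349)
9^32 ≡ 973^2 = 946729 ≡ 1080 (mod 1349)
9^64 ≡ 1080^2 = 1166400 ≡ 864 (mod 1349)
9^128 ≡ 864^2 = 746496 ≡ 499 (mod 1349)
9^256 ≡ 499^2 = 249001 ≡ 785 (mod 1349)
9^512 ≡ 785^2 = 616225 ≡ 1081 (mod 1349)
9^1024 ≡ 1081^2 = 1168561 ≡ 327 (mod 1349)
1348 = 1024 + 256 + 64 + 4 in binary powers of 2.
So 9^1348 ≡ 327 · 785 · 864 · 1165 ≡ 1068 (mod 1349).
Since 1068 ≠ 1, base 9 is a Fermat witness: 1349 is composite.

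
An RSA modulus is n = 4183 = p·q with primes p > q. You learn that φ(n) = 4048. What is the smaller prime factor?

47

φ(n) = (p−1)(q−1) = n − (p+q) + 1, so p + q = 4183 − 4048 + 1 = 136.
p and q are the roots of t² − 136t + 4183 = 0.
Discriminant: 136² − 4·4183 = 18496 − 16732 = 1764; √1764 = 42.
q = (136 − 42)/2 = 47, p = (136 + 42)/2 = 89.
Check: 47 · 89 = 4183.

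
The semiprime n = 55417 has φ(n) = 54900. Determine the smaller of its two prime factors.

151

φ(n) = (p−1)(q−1) = n − (p+q) + 1, so p + q = 55417 − 54900 + 1 = 518.
p and q are the roots of t² − 518t + 55417 = 0.
Discriminant: 518² − 4·55417 = 268324 − 221668 = 46656; √46656 = 216.
q = (518 − 216)/2 = 151, p = (518 + 216)/2 = 367.
Check: 151 · 367 = 55417.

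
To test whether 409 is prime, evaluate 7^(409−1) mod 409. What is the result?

7^1 ≡ 7 (mod 409)
7^2 ≡ 7^2 = 49 ≡ 49 (mod 409)
7^4 ≡ 49^2 = 2401 ≡ 356 (mod 409)
7^8 ≡ 356^2 = 126736 ≡ 355 (mod 409)
7^16 ≡ 355^2 = 126025 ≡ 53 (mod 409)
7^32 ≡ 53^2 = 2809 ≡ 355 (mod 409)
7^64 ≡ 355^2 = 126025 ≡ 53 (mod 409)
7^128 ≡ 53^2 = 2809 ≡ 355 (mod 409)
7^256 ≡ 355^2 = 126025 ≡ 53 (mod 409)
408 = 256 + 128 + 16 + 8 in binary powers of 2.
So 7^408 ≡ 53 · 355 · 53 · 355 ≡ 1 (mod 409).
Since the result is 1, base 7 gives no evidence that 409 is composite.

1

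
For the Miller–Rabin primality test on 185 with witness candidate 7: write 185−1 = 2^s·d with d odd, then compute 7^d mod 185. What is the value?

83

185 − 1 = 184 = 2^3 · 23, so d = 23.
7^1 ≡ 7 (mod 185)
7^2 ≡ 7^2 = 49 ≡ 49 (mod 185)
7^4 ≡ 49^2 = 2401 ≡ 181 (mod 185)
7^8 ≡ 181^2 = 32761 ≡ 16 (mod 185)
7^16 ≡ 16^2 = 256 ≡ 71 (mod 185)
23 = 16 + 4 + 2 + 1 in binary powers of 2.
So 7^23 ≡ 71 · 181 · 49 · 7 ≡ 83 (mod 185).
Squaring chain: 83 → 44 → 86; never reaches −1, so base 7 is a Miller–Rabin witness that 185 is composite.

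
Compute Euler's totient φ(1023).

600

Factor: 1023 = 3 · 11 · 31.
φ(1023) = (3−1) · (11−1) · (31−1) = 2 · 10 · 30 = 600.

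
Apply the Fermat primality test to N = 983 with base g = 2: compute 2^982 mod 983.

1

2^1 ≡ 2 (mod 983)
2^2 ≡ 2^2 = 4 ≡ 4 (mod 983)
2^4 ≡ 4^2 = 16 ≡ 16 (mod 983)
2^8 ≡ 16^2 = 256 ≡ 256 (mod 983)
2^16 ≡ 256^2 = 65536 ≡ 658 (mod 983)
2^32 ≡ 658^2 = 432964 ≡ 444 (mod 983)
2^64 ≡ 444^2 = 197136 ≡ 536 (mod 983)
2^128 ≡ 536^2 = 287296 ≡ 260 (mod 983)
2^256 ≡ 260^2 = 67600 ≡ 756 (mod 983)
2^512 ≡ 756^2 = 571536 ≡ 413 (mod 983)
982 = 512 + 256 + 128 + 64 + 16 + 4 + 2 in binary powers of 2.
So 2^982 ≡ 413 · 756 · 260 · 536 · 658 · 16 · 4 ≡ 1 (mod 983).
Since the result is 1, base 2 gives no evidence that 983 is composite.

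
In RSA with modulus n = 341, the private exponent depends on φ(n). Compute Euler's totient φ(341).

300

Factor: 341 = 11 · 31.
φ(341) = (11−1) · (31−1) = 10 · 30 = 300.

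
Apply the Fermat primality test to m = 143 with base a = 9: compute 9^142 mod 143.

9^1 ≡ 9 (mod 143)
9^2 ≡ 9^2 = 81 ≡ 81 (mod 143)
9^4 ≡ 81^2 = 6561 ≡ 126 (mod 143)
9^8 ≡ 126^2 = 15876 ≡ 3 (mod 143)
9^16 ≡ 3^2 = 9 ≡ 9 (mod 143)
9^32 ≡ 9^2 = 81 ≡ 81 (mod 143)
9^64 ≡ 81^2 = 6561 ≡ 126 (mod 143)
9^128 ≡ 126^2 = 15876 ≡ 3 (mod 143)
142 = 128 + 8 + 4 + 2 in binary powers of 2.
So 9^142 ≡ 3 · 3 · 126 · 81 ≡ 48 (mod 143).
Since 48 ≠ 1, base 9 is a Fermat witness: 143 is composite.

48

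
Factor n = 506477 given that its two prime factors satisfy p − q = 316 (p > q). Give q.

571

Since p = q + 316, we have 506477 = q(q + 316), so q² + 316q − 506477 = 0.
Discriminant: 316² + 4·506477 = 99856 + 2025908 = 2125764; √2125764 = 1458.
q = (−316 + 1458)/2 = 571, and p = q + 316 = 887.
Check: 571 · 887 = 506477.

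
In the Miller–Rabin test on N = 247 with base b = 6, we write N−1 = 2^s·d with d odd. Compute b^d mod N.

247 − 1 = 246 = 2^1 · 123, so d = 123.
6^1 ≡ 6 (mod 247)
6^2 ≡ 6^2 = 36 ≡ 36 (mod 247)
6^4 ≡ 36^2 = 1296 ≡ 61 (mod 247)
6^8 ≡ 61^2 = 3721 ≡ 16 (mod 247)
6^16 ≡ 16^2 = 256 ≡ 9 (mod 247)
6^32 ≡ 9^2 = 81 ≡ 81 (mod 247)
6^64 ≡ 81^2 = 6561 ≡ 139 (mod 247)
123 = 64 + 32 + 16 + 8 + 2 + 1 in binary powers of 2.
So 6^123 ≡ 139 · 81 · 9 · 16 · 36 · 6 ≡ 125 (mod 247).
Squaring chain: 125; never reaches −1, so base 6 is a Miller–Rabin witness that 247 is composite.

125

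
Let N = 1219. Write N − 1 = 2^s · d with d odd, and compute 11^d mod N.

1219 − 1 = 1218 = 2^1 · 609, so d = 609.
11^1 ≡ 11 (mod 1219)
11^2 ≡ 11^2 = 121 ≡ 121 (mod 1219)
11^4 ≡ 121^2 = 14641 ≡ 13 (mod 1219)
11^8 ≡ 13^2 = 169 ≡ 169 (mod 1219)
11^16 ≡ 169^2 = 28561 ≡ 524 (mod 1219)
11^32 ≡ 524^2 = 274576 ≡ 301 (mod 1219)
11^64 ≡ 301^2 = 90601 ≡ 395 (mod 1219)
11^128 ≡ 395^2 = 156025 ≡ 1212 (mod 1219)
11^256 ≡ 1212^2 = 1468944 ≡ 49 (mod 1219)
11^512 ≡ 49^2 = 2401 ≡ 1182 (mod 1219)
609 = 512 + 64 + 32 + 1 in binary powers of 2.
So 11^609 ≡ 1182 · 395 · 301 · 11 ≡ 378 (mod 1219).
Squaring chain: 378; never reaches −1, so base 11 is a Miller–Rabin witness that 1219 is composite.

378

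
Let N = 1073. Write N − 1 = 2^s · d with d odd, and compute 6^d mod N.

734

1073 − 1 = 1072 = 2^4 · 67, so d = 67.
6^1 ≡ 6 (mod 1073)
6^2 ≡ 6^2 = 36 ≡ 36 (mod 1073)
6^4 ≡ 36^2 = 1296 ≡ 223 (mod 1073)
6^8 ≡ 223^2 = 49729 ≡ 371 (mod 1073)
6^16 ≡ 371^2 = 137641 ≡ 297 (mod 1073)
6^32 ≡ 297^2 = 88209 ≡ 223 (mod 1073)
6^64 ≡ 223^2 = 49729 ≡ 371 (mod 1073)
67 = 64 + 2 + 1 in binary powers of 2.
So 6^67 ≡ 371 · 36 · 6 ≡ 734 (mod 1073).
Squaring chain: 734 → 110 → 297 → 223; never reaches −1, so base 6 is a Miller–Rabin witness that 1073 is composite.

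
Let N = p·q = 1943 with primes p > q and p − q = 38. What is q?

29

Since p = q + 38, we have 1943 = q(q + 38), so q² + 38q − 1943 = 0.
Discriminant: 38² + 4·1943 = 1444 + 7772 = 9216; √9216 = 96.
q = (−38 + 96)/2 = 29, and p = q + 38 = 67.
Check: 29 · 67 = 1943.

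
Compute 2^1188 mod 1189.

297

2^1 ≡ 2 (mod 1189)
2^2 ≡ 2^2 = 4 ≡ 4 (mod 1189)
2^4 ≡ 4^2 = 16 ≡ 16 (mod 1189)
2^8 ≡ 16^2 = 256 ≡ 256 (mod 1189)
2^16 ≡ 256^2 = 65536 ≡ 141 (mod 1189)
2^32 ≡ 141^2 = 19881 ≡ 857 (mod 1189)
2^64 ≡ 857^2 = 734449 ≡ 836 (mod 1189)
2^128 ≡ 836^2 = 698896 ≡ 953 (mod 1189)
2^256 ≡ 953^2 = 908209 ≡ 1002 (mod 1189)
2^512 ≡ 1002^2 = 1004004 ≡ 488 (mod 1189)
2^1024 ≡ 488^2 = 238144 ≡ 344 (mod 1189)
1188 = 1024 + 128 + 32 + 4 in binary powers of 2.
So 2^1188 ≡ 344 · 953 · 857 · 16 ≡ 297 (mod 1189).
Since 297 ≠ 1, base 2 is a Fermat witness: 1189 is composite.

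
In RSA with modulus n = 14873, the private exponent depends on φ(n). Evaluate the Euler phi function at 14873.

Factor: 14873 = 107 · 139.
φ(14873) = (107−1) · (139−1) = 106 · 138 = 14628.

14628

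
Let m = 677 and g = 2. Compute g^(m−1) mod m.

1

2^1 ≡ 2 (mod 677)
2^2 ≡ 2^2 = 4 ≡ 4 (mod 677)
2^4 ≡ 4^2 = 16 ≡ 16 (mod 677)
2^8 ≡ 16^2 = 256 ≡ 256 (mod 677)
2^16 ≡ 256^2 = 65536 ≡ 544 (mod 677)
2^32 ≡ 544^2 = 295936 ≡ 87 (mod 677)
2^64 ≡ 87^2 = 7569 ≡ 122 (mod 677)
2^128 ≡ 122^2 = 14884 ≡ 667 (mod 677)
2^256 ≡ 667^2 = 444889 ≡ 100 (mod 677)
2^512 ≡ 100^2 = 10000 ≡ 522 (mod 677)
676 = 512 + 128 + 32 + 4 in binary powers of 2.
So 2^676 ≡ 522 · 667 · 87 · 16 ≡ 1 (mod 677).
Since the result is 1, base 2 gives no evidence that 677 is composite.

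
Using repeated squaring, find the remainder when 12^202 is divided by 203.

86

12^1 ≡ 12 (mod 203)
12^2 ≡ 12^2 = 144 ≡ 144 (mod 203)
12^4 ≡ 144^2 = 20736 ≡ 30 (mod 203)
12^8 ≡ 30^2 = 900 ≡ 88 (mod 203)
12^16 ≡ 88^2 = 7744 ≡ 30 (mod 203)
12^32 ≡ 30^2 = 900 ≡ 88 (mod 203)
12^64 ≡ 88^2 = 7744 ≡ 30 (mod 203)
12^128 ≡ 30^2 = 900 ≡ 88 (mod 203)
202 = 128 + 64 + 8 + 2 in binary powers of 2.
So 12^202 ≡ 88 · 30 · 88 · 144 ≡ 86 (mod 203).
Since 86 ≠ 1, base 12 is a Fermat witness: 203 is composite.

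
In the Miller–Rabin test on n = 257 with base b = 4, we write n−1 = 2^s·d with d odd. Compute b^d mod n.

257 − 1 = 256 = 2^8 · 1, so d = 1.
4^1 ≡ 4 (mod 257)
1 = 1 in binary powers of 2.
So 4^1 ≡ 4 ≡ 4 (mod 257).
Squaring chain: 4 → 16 → 256 → 1 → 1 → 1 → 1 → 1; reaches −1, so base 4 does not prove 257 composite.

4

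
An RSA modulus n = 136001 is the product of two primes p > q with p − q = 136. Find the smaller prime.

307

Since p = q + 136, we have 136001 = q(q + 136), so q² + 136q − 136001 = 0.
Discriminant: 136² + 4·136001 = 18496 + 544004 = 562500; √562500 = 750.
q = (−136 + 750)/2 = 307, and p = q + 136 = 443.
Check: 307 · 443 = 136001.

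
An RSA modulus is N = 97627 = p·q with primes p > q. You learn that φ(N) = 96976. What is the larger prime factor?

419

φ(n) = (p−1)(q−1) = n − (p+q) + 1, so p + q = 97627 − 96976 + 1 = 652.
p and q are the roots of t² − 652t + 97627 = 0.
Discriminant: 652² − 4·97627 = 425104 − 390508 = 34596; √34596 = 186.
q = (652 − 186)/2 = 233, p = (652 + 186)/2 = 419.
Check: 233 · 419 = 97627.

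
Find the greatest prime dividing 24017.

24017 = 7 · 3431
3431 = 47 · 73
73 is prime.
So 24017 = 7 · 47 · 73; the largest prime factor is 73.

73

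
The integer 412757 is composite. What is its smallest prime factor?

29

412757 is odd.
Digit sum 26, not divisible by 3.
Ends in 7: not divisible by 5.
7: 412757 = 7·58965 + 2
11: 412757 = 11·37523 + 4
13: 412757 = 13·31750 + 7
17: 412757 = 17·24279 + 14
19: 412757 = 19·21724 + 1
23: 412757 = 23·17945 + 22
29: 412757 = 29·14233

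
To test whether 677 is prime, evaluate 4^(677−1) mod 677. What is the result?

1

4^1 ≡ 4 (mod 677)
4^2 ≡ 4^2 = 16 ≡ 16 (mod 677)
4^4 ≡ 16^2 = 256 ≡ 256 (mod 677)
4^8 ≡ 256^2 = 65536 ≡ 544 (mod 677)
4^16 ≡ 544^2 = 295936 ≡ 87 (mod 677)
4^32 ≡ 87^2 = 7569 ≡ 122 (mod 677)
4^64 ≡ 122^2 = 14884 ≡ 667 (mod 677)
4^128 ≡ 667^2 = 444889 ≡ 100 (mod 677)
4^256 ≡ 100^2 = 10000 ≡ 522 (mod 677)
4^512 ≡ 522^2 = 272484 ≡ 330 (mod 677)
676 = 512 + 128 + 32 + 4 in binary powers of 2.
So 4^676 ≡ 330 · 100 · 122 · 256 ≡ 1 (mod 677).
Since the result is 1, base 4 gives no evidence that 677 is composite.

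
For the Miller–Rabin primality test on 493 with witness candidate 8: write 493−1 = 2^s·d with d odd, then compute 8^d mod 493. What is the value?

493 − 1 = 492 = 2^2 · 123, so d = 123.
8^1 ≡ 8 (mod 493)
8^2 ≡ 8^2 = 64 ≡ 64 (mod 493)
8^4 ≡ 64^2 = 4096 ≡ 152 (mod 493)
8^8 ≡ 152^2 = 23104 ≡ 426 (mod 493)
8^16 ≡ 426^2 = 181476 ≡ 52 (mod 493)
8^32 ≡ 52^2 = 2704 ≡ 239 (mod 493)
8^64 ≡ 239^2 = 57121 ≡ 426 (mod 493)
123 = 64 + 32 + 16 + 8 + 2 + 1 in binary powers of 2.
So 8^123 ≡ 426 · 239 · 52 · 426 · 64 · 8 ≡ 206 (mod 493).
Squaring chain: 206 → 38; never reaches −1, so base 8 is a Miller–Rabin witness that 493 is composite.

206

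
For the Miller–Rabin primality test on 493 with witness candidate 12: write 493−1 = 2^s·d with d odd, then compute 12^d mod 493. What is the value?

278

493 − 1 = 492 = 2^2 · 123, so d = 123.
12^1 ≡ 12 (mod 493)
12^2 ≡ 12^2 = 144 ≡ 144 (mod 493)
12^4 ≡ 144^2 = 20736 ≡ 30 (mod 493)
12^8 ≡ 30^2 = 900 ≡ 407 (mod 493)
12^16 ≡ 407^2 = 165649 ≡ 1 (mod 493)
12^32 ≡ 1^2 = 1 ≡ 1 (mod 493)
12^64 ≡ 1^2 = 1 ≡ 1 (mod 493)
123 = 64 + 32 + 16 + 8 + 2 + 1 in binary powers of 2.
So 12^123 ≡ 1 · 1 · 1 · 407 · 144 · 12 ≡ 278 (mod 493).
Squaring chain: 278 → 376; never reaches −1, so base 12 is a Miller–Rabin witness that 493 is composite.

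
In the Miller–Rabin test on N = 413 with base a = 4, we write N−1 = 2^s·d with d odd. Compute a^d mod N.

228

413 − 1 = 412 = 2^2 · 103, so d = 103.
4^1 ≡ 4 (mod 413)
4^2 ≡ 4^2 = 16 ≡ 16 (mod 413)
4^4 ≡ 16^2 = 256 ≡ 256 (mod 413)
4^8 ≡ 256^2 = 65536 ≡ 282 (mod 413)
4^16 ≡ 282^2 = 79524 ≡ 228 (mod 413)
4^32 ≡ 228^2 = 51984 ≡ 359 (mod 413)
4^64 ≡ 359^2 = 128881 ≡ 25 (mod 413)
103 = 64 + 32 + 4 + 2 + 1 in binary powers of 2.
So 4^103 ≡ 25 · 359 · 256 · 16 · 4 ≡ 228 (mod 413).
Squaring chain: 228 → 359; never reaches −1, so base 4 is a Miller–Rabin witness that 413 is composite.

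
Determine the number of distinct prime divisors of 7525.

3

7525 = 5^2 · 301
301 = 7 · 43
7525 = 5^2 · 7 · 43, which has 3 distinct prime factors.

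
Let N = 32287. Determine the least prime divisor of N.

32287 is odd.
Digit sum 22, not divisible by 3.
Ends in 7: not divisible by 5.
7: 32287 = 7·4612 + 3
11: 32287 = 11·2935 + 2
13: 32287 = 13·2483 + 8
17: 32287 = 17·1899 + 4
19: 32287 = 19·1699 + 6
23: 32287 = 23·1403 + 18
29: 32287 = 29·1113 + 10
31: 32287 = 31·1041 + 16
37: 32287 = 37·872 + 23
41: 32287 = 41·787 + 20
43: 32287 = 43·750 + 37
47: 32287 = 47·686 + 45
53: 32287 = 53·609 + 10
59: 32287 = 59·547 + 14
61: 32287 = 61·529 + 18
67: 32287 = 67·481 + 60
71: 32287 = 71·454 + 53
73: 32287 = 73·442 + 21
79: 32287 = 79·408 + 55
83: 32287 = 83·389

83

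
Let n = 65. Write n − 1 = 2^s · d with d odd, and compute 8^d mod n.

65 − 1 = 64 = 2^6 · 1, so d = 1.
8^1 ≡ 8 (mod 65)
1 = 1 in binary powers of 2.
So 8^1 ≡ 8 ≡ 8 (mod 65).
Squaring chain: 8 → 64 → 1 → 1 → 1 → 1; reaches −1, so base 8 does not prove 65 composite.

8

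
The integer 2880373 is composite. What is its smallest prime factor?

41

2880373 is odd.
Digit sum 31, not divisible by 3.
Ends in 3: not divisible by 5.
7: 2880373 = 7·411481 + 6
11: 2880373 = 11·261852 + 1
13: 2880373 = 13·221567 + 2
17: 2880373 = 17·169433 + 12
19: 2880373 = 19·151598 + 11
23: 2880373 = 23·125233 + 14
29: 2880373 = 29·99323 + 6
31: 2880373 = 31·92915 + 8
37: 2880373 = 37·77847 + 34
41: 2880373 = 41·70253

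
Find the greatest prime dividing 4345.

79

4345 = 5 · 869
869 = 11 · 79
79 is prime.
So 4345 = 5 · 11 · 79; the largest prime factor is 79.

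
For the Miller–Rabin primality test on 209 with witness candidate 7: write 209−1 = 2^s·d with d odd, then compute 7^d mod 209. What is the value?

178

209 − 1 = 208 = 2^4 · 13, so d = 13.
7^1 ≡ 7 (mod 209)
7^2 ≡ 7^2 = 49 ≡ 49 (mod 209)
7^4 ≡ 49^2 = 2401 ≡ 102 (mod 209)
7^8 ≡ 102^2 = 10404 ≡ 163 (mod 209)
13 = 8 + 4 + 1 in binary powers of 2.
So 7^13 ≡ 163 · 102 · 7 ≡ 178 (mod 209).
Squaring chain: 178 → 125 → 159 → 201; never reaches −1, so base 7 is a Miller–Rabin witness that 209 is composite.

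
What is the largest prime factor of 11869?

83

11869 = 11 · 1079
1079 = 13 · 83
83 is prime.
So 11869 = 11 · 13 · 83; the largest prime factor is 83.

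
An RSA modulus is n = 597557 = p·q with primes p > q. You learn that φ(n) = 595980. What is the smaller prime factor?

631

φ(n) = (p−1)(q−1) = n − (p+q) + 1, so p + q = 597557 − 595980 + 1 = 1578.
p and q are the roots of t² − 1578t + 597557 = 0.
Discriminant: 1578² − 4·597557 = 2490084 − 2390228 = 99856; √99856 = 316.
q = (1578 − 316)/2 = 631, p = (1578 + 316)/2 = 947.
Check: 631 · 947 = 597557.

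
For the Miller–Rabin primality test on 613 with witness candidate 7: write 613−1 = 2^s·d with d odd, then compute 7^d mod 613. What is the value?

1

613 − 1 = 612 = 2^2 · 153, so d = 153.
7^1 ≡ 7 (mod 613)
7^2 ≡ 7^2 = 49 ≡ 49 (mod 613)
7^4 ≡ 49^2 = 2401 ≡ 562 (mod 613)
7^8 ≡ 562^2 = 315844 ≡ 149 (mod 613)
7^16 ≡ 149^2 = 22201 ≡ 133 (mod 613)
7^32 ≡ 133^2 = 17689 ≡ 525 (mod 613)
7^64 ≡ 525^2 = 275625 ≡ 388 (mod 613)
7^128 ≡ 388^2 = 150544 ≡ 359 (mod 613)
153 = 128 + 16 + 8 + 1 in binary powers of 2.
So 7^153 ≡ 359 · 133 · 149 · 7 ≡ 1 (mod 613).
Since 7^d ≡ 1 (mod 613), base 7 does not prove 613 composite.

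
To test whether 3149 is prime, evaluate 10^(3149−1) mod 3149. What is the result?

488

10^1 ≡ 10 (mod 3149)
10^2 ≡ 10^2 = 100 ≡ 100 (mod 3149)
10^4 ≡ 100^2 = 10000 ≡ 553 (mod 3149)
10^8 ≡ 553^2 = 305809 ≡ 356 (mod 3149)
10^16 ≡ 356^2 = 126736 ≡ 776 (mod 3149)
10^32 ≡ 776^2 = 602176 ≡ 717 (mod 3149)
10^64 ≡ 717^2 = 514089 ≡ 802 (mod 3149)
10^128 ≡ 802^2 = 643204 ≡ 808 (mod 3149)
10^256 ≡ 808^2 = 652864 ≡ 1021 (mod 3149)
10^512 ≡ 1021^2 = 1042441 ≡ 122 (mod 3149)
10^1024 ≡ 122^2 = 14884 ≡ 2288 (mod 3149)
10^2048 ≡ 2288^2 = 5234944 ≡ 1306 (mod 3149)
3148 = 2048 + 1024 + 64 + 8 + 4 in binary powers of 2.
So 10^3148 ≡ 1306 · 2288 · 802 · 356 · 553 ≡ 488 (mod 3149).
Since 488 ≠ 1, base 10 is a Fermat witness: 3149 is composite.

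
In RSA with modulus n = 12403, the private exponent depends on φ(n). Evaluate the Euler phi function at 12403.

Factor: 12403 = 79 · 157.
φ(12403) = (79−1) · (157−1) = 78 · 156 = 12168.

12168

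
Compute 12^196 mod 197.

1

12^1 ≡ 12 (mod 197)
12^2 ≡ 12^2 = 144 ≡ 144 (mod 197)
12^4 ≡ 144^2 = 20736 ≡ 51 (mod 197)
12^8 ≡ 51^2 = 2601 ≡ 40 (mod 197)
12^16 ≡ 40^2 = 1600 ≡ 24 (mod 197)
12^32 ≡ 24^2 = 576 ≡ 182 (mod 197)
12^64 ≡ 182^2 = 33124 ≡ 28 (mod 197)
12^128 ≡ 28^2 = 784 ≡ 193 (mod 197)
196 = 128 + 64 + 4 in binary powers of 2.
So 12^196 ≡ 193 · 28 · 51 ≡ 1 (mod 197).
Since the result is 1, base 12 gives no evidence that 197 is composite.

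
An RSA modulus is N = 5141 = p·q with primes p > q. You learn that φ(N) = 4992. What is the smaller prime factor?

53

φ(n) = (p−1)(q−1) = n − (p+q) + 1, so p + q = 5141 − 4992 + 1 = 150.
p and q are the roots of t² − 150t + 5141 = 0.
Discriminant: 150² − 4·5141 = 22500 − 20564 = 1936; √1936 = 44.
q = (150 − 44)/2 = 53, p = (150 + 44)/2 = 97.
Check: 53 · 97 = 5141.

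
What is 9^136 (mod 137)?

9^1 ≡ 9 (mod 137)
9^2 ≡ 9^2 = 81 ≡ 81 (mod 137)
9^4 ≡ 81^2 = 6561 ≡ 122 (mod 137)
9^8 ≡ 122^2 = 14884 ≡ 88 (mod 137)
9^16 ≡ 88^2 = 7744 ≡ 72 (mod 137)
9^32 ≡ 72^2 = 5184 ≡ 115 (mod 137)
9^64 ≡ 115^2 = 13225 ≡ 73 (mod 137)
9^128 ≡ 73^2 = 5329 ≡ 123 (mod 137)
136 = 128 + 8 in binary powers of 2.
So 9^136 ≡ 123 · 88 ≡ 1 (mod 137).
Since the result is 1, base 9 gives no evidence that 137 is composite.

1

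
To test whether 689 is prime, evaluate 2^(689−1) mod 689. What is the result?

2^1 ≡ 2 (mod 689)
2^2 ≡ 2^2 = 4 ≡ 4 (mod 689)
2^4 ≡ 4^2 = 16 ≡ 16 (mod 689)
2^8 ≡ 16^2 = 256 ≡ 256 (mod 689)
2^16 ≡ 256^2 = 65536 ≡ 81 (mod 689)
2^32 ≡ 81^2 = 6561 ≡ 360 (mod 689)
2^64 ≡ 360^2 = 129600 ≡ 68 (mod 689)
2^128 ≡ 68^2 = 4624 ≡ 490 (mod 689)
2^256 ≡ 490^2 = 240100 ≡ 328 (mod 689)
2^512 ≡ 328^2 = 107584 ≡ 100 (mod 689)
688 = 512 + 128 + 32 + 16 in binary powers of 2.
So 2^688 ≡ 100 · 490 · 360 · 81 ≡ 68 (mod 689).
Since 68 ≠ 1, base 2 is a Fermat witness: 689 is composite.

68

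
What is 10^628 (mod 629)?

10^1 ≡ 10 (mod 629)
10^2 ≡ 10^2 = 100 ≡ 100 (mod 629)
10^4 ≡ 100^2 = 10000 ≡ 565 (mod 629)
10^8 ≡ 565^2 = 319225 ≡ 322 (mod 629)
10^16 ≡ 322^2 = 103684 ≡ 528 (mod 629)
10^32 ≡ 528^2 = 278784 ≡ 137 (mod 629)
10^64 ≡ 137^2 = 18769 ≡ 528 (mod 629)
10^128 ≡ 528^2 = 278784 ≡ 137 (mod 629)
10^256 ≡ 137^2 = 18769 ≡ 528 (mod 629)
10^512 ≡ 528^2 = 278784 ≡ 137 (mod 629)
628 = 512 + 64 + 32 + 16 + 4 in binary powers of 2.
So 10^628 ≡ 137 · 528 · 137 · 528 · 565 ≡ 565 (mod 629).
Since 565 ≠ 1, base 10 is a Fermat witness: 629 is composite.

565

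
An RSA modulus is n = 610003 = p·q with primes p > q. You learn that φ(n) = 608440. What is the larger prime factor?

φ(n) = (p−1)(q−1) = n − (p+q) + 1, so p + q = 610003 − 608440 + 1 = 1564.
p and q are the roots of t² − 1564t + 610003 = 0.
Discriminant: 1564² − 4·610003 = 2446096 − 2440012 = 6084; √6084 = 78.
q = (1564 − 78)/2 = 743, p = (1564 + 78)/2 = 821.
Check: 743 · 821 = 610003.

821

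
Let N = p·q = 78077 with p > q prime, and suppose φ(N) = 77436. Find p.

479

φ(n) = (p−1)(q−1) = n − (p+q) + 1, so p + q = 78077 − 77436 + 1 = 642.
p and q are the roots of t² − 642t + 78077 = 0.
Discriminant: 642² − 4·78077 = 412164 − 312308 = 99856; √99856 = 316.
q = (642 − 316)/2 = 163, p = (642 + 316)/2 = 479.
Check: 163 · 479 = 78077.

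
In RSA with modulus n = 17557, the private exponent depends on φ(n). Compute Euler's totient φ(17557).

Factor: 17557 = 97 · 181.
φ(17557) = (97−1) · (181−1) = 96 · 180 = 17280.

17280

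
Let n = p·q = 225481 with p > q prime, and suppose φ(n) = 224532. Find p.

φ(n) = (p−1)(q−1) = n − (p+q) + 1, so p + q = 225481 − 224532 + 1 = 950.
p and q are the roots of t² − 950t + 225481 = 0.
Discriminant: 950² − 4·225481 = 902500 − 901924 = 576; √576 = 24.
q = (950 − 24)/2 = 463, p = (950 + 24)/2 = 487.
Check: 463 · 487 = 225481.

487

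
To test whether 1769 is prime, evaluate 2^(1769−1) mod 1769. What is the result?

625

2^1 ≡ 2 (mod 1769)
2^2 ≡ 2^2 = 4 ≡ 4 (mod 1769)
2^4 ≡ 4^2 = 16 ≡ 16 (mod 1769)
2^8 ≡ 16^2 = 256 ≡ 256 (mod 1769)
2^16 ≡ 256^2 = 65536 ≡ 83 (mod 1769)
2^32 ≡ 83^2 = 6889 ≡ 1582 (mod 1769)
2^64 ≡ 1582^2 = 2502724 ≡ 1358 (mod 1769)
2^128 ≡ 1358^2 = 1844164 ≡ 866 (mod 1769)
2^256 ≡ 866^2 = 749956 ≡ 1669 (mod 1769)
2^512 ≡ 1669^2 = 2785561 ≡ 1155 (mod 1769)
2^1024 ≡ 1155^2 = 1334025 ≡ 199 (mod 1769)
1768 = 1024 + 512 + 128 + 64 + 32 + 8 in binary powers of 2.
So 2^1768 ≡ 199 · 1155 · 866 · 1358 · 1582 · 256 ≡ 625 (mod 1769).
Since 625 ≠ 1, base 2 is a Fermat witness: 1769 is composite.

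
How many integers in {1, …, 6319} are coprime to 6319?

Factor: 6319 = 71 · 89.
φ(6319) = (71−1) · (89−1) = 70 · 88 = 6160.

6160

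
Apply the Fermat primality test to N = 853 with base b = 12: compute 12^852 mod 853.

1

12^1 ≡ 12 (mod 853)
12^2 ≡ 12^2 = 144 ≡ 144 (mod 853)
12^4 ≡ 144^2 = 20736 ≡ 264 (mod 853)
12^8 ≡ 264^2 = 69696 ≡ 603 (mod 853)
12^16 ≡ 603^2 = 363609 ≡ 231 (mod 853)
12^32 ≡ 231^2 = 53361 ≡ 475 (mod 853)
12^64 ≡ 475^2 = 225625 ≡ 433 (mod 853)
12^128 ≡ 433^2 = 187489 ≡ 682 (mod 853)
12^256 ≡ 682^2 = 465124 ≡ 239 (mod 853)
12^512 ≡ 239^2 = 57121 ≡ 823 (mod 853)
852 = 512 + 256 + 64 + 16 + 4 in binary powers of 2.
So 12^852 ≡ 823 · 239 · 433 · 231 · 264 ≡ 1 (mod 853).
Since the result is 1, base 12 gives no evidence that 853 is composite.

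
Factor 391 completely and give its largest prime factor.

23

391 = 17 · 23
23 is prime.
So 391 = 17 · 23; the largest prime factor is 23.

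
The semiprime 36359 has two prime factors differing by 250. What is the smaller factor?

Since p = q + 250, we have 36359 = q(q + 250), so q² + 250q − 36359 = 0.
Discriminant: 250² + 4·36359 = 62500 + 145436 = 207936; √207936 = 456.
q = (−250 + 456)/2 = 103, and p = q + 250 = 353.
Check: 103 · 353 = 36359.

103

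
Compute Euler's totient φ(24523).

Factor: 24523 = 137 · 179.
φ(24523) = (137−1) · (179−1) = 136 · 178 = 24208.

24208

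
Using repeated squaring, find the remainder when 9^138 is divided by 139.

9^1 ≡ 9 (mod 139)
9^2 ≡ 9^2 = 81 ≡ 81 (mod 139)
9^4 ≡ 81^2 = 6561 ≡ 28 (mod 139)
9^8 ≡ 28^2 = 784 ≡ 89 (mod 139)
9^16 ≡ 89^2 = 7921 ≡ 137 (mod 139)
9^32 ≡ 137^2 = 18769 ≡ 4 (mod 139)
9^64 ≡ 4^2 = 16 ≡ 16 (mod 139)
9^128 ≡ 16^2 = 256 ≡ 117 (mod 139)
138 = 128 + 8 + 2 in binary powers of 2.
So 9^138 ≡ 117 · 89 · 81 ≡ 1 (mod 139).
Since the result is 1, base 9 gives no evidence that 139 is composite.

1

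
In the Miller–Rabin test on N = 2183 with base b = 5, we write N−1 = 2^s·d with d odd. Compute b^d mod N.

2183 − 1 = 2182 = 2^1 · 1091, so d = 1091.
5^1 ≡ 5 (mod 2183)
5^2 ≡ 5^2 = 25 ≡ 25 (mod 2183)
5^4 ≡ 25^2 = 625 ≡ 625 (mod 2183)
5^8 ≡ 625^2 = 390625 ≡ 2051 (mod 2183)
5^16 ≡ 2051^2 = 4206601 ≡ 2143 (mod 2183)
5^32 ≡ 2143^2 = 4592449 ≡ 1600 (mod 2183)
5^64 ≡ 1600^2 = 2560000 ≡ 1524 (mod 2183)
5^128 ≡ 1524^2 = 2322576 ≡ 2047 (mod 2183)
5^256 ≡ 2047^2 = 4190209 ≡ 1032 (mod 2183)
5^512 ≡ 1032^2 = 1065024 ≡ 1903 (mod 2183)
5^1024 ≡ 1903^2 = 3621409 ≡ 1995 (mod 2183)
1091 = 1024 + 64 + 2 + 1 in binary powers of 2.
So 5^1091 ≡ 1995 · 1524 · 25 · 5 ≡ 298 (mod 2183).
Squaring chain: 298; never reaches −1, so base 5 is a Miller–Rabin witness that 2183 is composite.

298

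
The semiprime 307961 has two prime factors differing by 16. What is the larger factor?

Since p = q + 16, we have 307961 = q(q + 16), so q² + 16q − 307961 = 0.
Discriminant: 16² + 4·307961 = 256 + 1231844 = 1232100; √1232100 = 1110.
q = (−16 + 1110)/2 = 547, and p = q + 16 = 563.
Check: 547 · 563 = 307961.

563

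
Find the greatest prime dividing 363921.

363921 = 3 · 121307
121307 = 29 · 4183
4183 = 47 · 89
89 is prime.
So 363921 = 3 · 29 · 47 · 89; the largest prime factor is 89.

89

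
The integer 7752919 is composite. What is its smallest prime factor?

7752919 is odd.
Digit sum 40, not divisible by 3.
Ends in 9: not divisible by 5.
7: 7752919 = 7·1107559 + 6
11: 7752919 = 11·704810 + 9
13: 7752919 = 13·596378 + 5
17: 7752919 = 17·456054 + 1
19: 7752919 = 19·408048 + 7
23: 7752919 = 23·337083 + 10
29: 7752919 = 29·267342 + 1
31: 7752919 = 31·250094 + 5
37: 7752919 = 37·209538 + 13
41: 7752919 = 41·189095 + 24
43: 7752919 = 43·180300 + 19
47: 7752919 = 47·164955 + 34
53: 7752919 = 53·146281 + 26
59: 7752919 = 59·131405 + 24
61: 7752919 = 61·127097 + 2
67: 7752919 = 67·115715 + 14
71: 7752919 = 71·109196 + 3
73: 7752919 = 73·106204 + 27
79: 7752919 = 79·98138 + 17
83: 7752919 = 83·93408 + 55
89: 7752919 = 89·87111 + 40
97: 7752919 = 97·79927

97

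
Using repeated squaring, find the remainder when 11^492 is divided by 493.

285

11^1 ≡ 11 (mod 493)
11^2 ≡ 11^2 = 121 ≡ 121 (mod 493)
11^4 ≡ 121^2 = 14641 ≡ 344 (mod 493)
11^8 ≡ 344^2 = 118336 ≡ 16 (mod 493)
11^16 ≡ 16^2 = 256 ≡ 256 (mod 493)
11^32 ≡ 256^2 = 65536 ≡ 460 (mod 493)
11^64 ≡ 460^2 = 211600 ≡ 103 (mod 493)
11^128 ≡ 103^2 = 10609 ≡ 256 (mod 493)
11^256 ≡ 256^2 = 65536 ≡ 460 (mod 493)
492 = 256 + 128 + 64 + 32 + 8 + 4 in binary powers of 2.
So 11^492 ≡ 460 · 256 · 103 · 460 · 16 · 344 ≡ 285 (mod 493).
Since 285 ≠ 1, base 11 is a Fermat witness: 493 is composite.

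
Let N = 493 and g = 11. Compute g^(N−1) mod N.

285

11^1 ≡ 11 (mod 493)
11^2 ≡ 11^2 = 121 ≡ 121 (mod 493)
11^4 ≡ 121^2 = 14641 ≡ 344 (mod 493)
11^8 ≡ 344^2 = 118336 ≡ 16 (mod 493)
11^16 ≡ 16^2 = 256 ≡ 256 (mod 493)
11^32 ≡ 256^2 = 65536 ≡ 460 (mod 493)
11^64 ≡ 460^2 = 211600 ≡ 103 (mod 493)
11^128 ≡ 103^2 = 10609 ≡ 256 (mod 493)
11^256 ≡ 256^2 = 65536 ≡ 460 (mod 493)
492 = 256 + 128 + 64 + 32 + 8 + 4 in binary powers of 2.
So 11^492 ≡ 460 · 256 · 103 · 460 · 16 · 344 ≡ 285 (mod 493).
Since 285 ≠ 1, base 11 is a Fermat witness: 493 is composite.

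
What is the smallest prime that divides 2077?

2077 is odd.
Digit sum 16, not divisible by 3.
Ends in 7: not divisible by 5.
7: 2077 = 7·296 + 5
11: 2077 = 11·188 + 9
13: 2077 = 13·159 + 10
17: 2077 = 17·122 + 3
19: 2077 = 19·109 + 6
23: 2077 = 23·90 + 7
29: 2077 = 29·71 + 18
31: 2077 = 31·67

31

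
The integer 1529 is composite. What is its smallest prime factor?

1529 is odd.
Digit sum 17, not divisible by 3.
Ends in 9: not divisible by 5.
7: 1529 = 7·218 + 3
11: 1529 = 11·139

11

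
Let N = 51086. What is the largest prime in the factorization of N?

51086 = 2 · 25543
25543 = 7 · 3649
3649 = 41 · 89
89 is prime.
So 51086 = 2 · 7 · 41 · 89; the largest prime factor is 89.

89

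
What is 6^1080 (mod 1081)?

6^1 ≡ 6 (mod 1081)
6^2 ≡ 6^2 = 36 ≡ 36 (mod 1081)
6^4 ≡ 36^2 = 1296 ≡ 215 (mod 1081)
6^8 ≡ 215^2 = 46225 ≡ 823 (mod 1081)
6^16 ≡ 823^2 = 677329 ≡ 623 (mod 1081)
6^32 ≡ 623^2 = 388129 ≡ 50 (mod 1081)
6^64 ≡ 50^2 = 2500 ≡ 338 (mod 1081)
6^128 ≡ 338^2 = 114244 ≡ 739 (mod 1081)
6^256 ≡ 739^2 = 546121 ≡ 216 (mod 1081)
6^512 ≡ 216^2 = 46656 ≡ 173 (mod 1081)
6^1024 ≡ 173^2 = 29929 ≡ 742 (mod 1081)
1080 = 1024 + 32 + 16 + 8 in binary powers of 2.
So 6^1080 ≡ 742 · 50 · 623 · 823 ≡ 243 (mod 1081).
Since 243 ≠ 1, base 6 is a Fermat witness: 1081 is composite.

243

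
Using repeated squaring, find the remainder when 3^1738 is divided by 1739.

1070

3^1 ≡ 3 (mod 1739)
3^2 ≡ 3^2 = 9 ≡ 9 (mod 1739)
3^4 ≡ 9^2 = 81 ≡ 81 (mod 1739)
3^8 ≡ 81^2 = 6561 ≡ 1344 (mod 1739)
3^16 ≡ 1344^2 = 1806336 ≡ 1254 (mod 1739)
3^32 ≡ 1254^2 = 1572516 ≡ 460 (mod 1739)
3^64 ≡ 460^2 = 211600 ≡ 1181 (mod 1739)
3^128 ≡ 1181^2 = 1394761 ≡ 83 (mod 1739)
3^256 ≡ 83^2 = 6889 ≡ 1672 (mod 1739)
3^512 ≡ 1672^2 = 2795584 ≡ 1011 (mod 1739)
3^1024 ≡ 1011^2 = 1022121 ≡ 1328 (mod 1739)
1738 = 1024 + 512 + 128 + 64 + 8 + 2 in binary powers of 2.
So 3^1738 ≡ 1328 · 1011 · 83 · 1181 · 1344 · 9 ≡ 1070 (mod 1739).
Since 1070 ≠ 1, base 3 is a Fermat witness: 1739 is composite.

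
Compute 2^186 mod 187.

174

2^1 ≡ 2 (mod 187)
2^2 ≡ 2^2 = 4 ≡ 4 (mod 187)
2^4 ≡ 4^2 = 16 ≡ 16 (mod 187)
2^8 ≡ 16^2 = 256 ≡ 69 (mod 187)
2^16 ≡ 69^2 = 4761 ≡ 86 (mod 187)
2^32 ≡ 86^2 = 7396 ≡ 103 (mod 187)
2^64 ≡ 103^2 = 10609 ≡ 137 (mod 187)
2^128 ≡ 137^2 = 18769 ≡ 69 (mod 187)
186 = 128 + 32 + 16 + 8 + 2 in binary powers of 2.
So 2^186 ≡ 69 · 103 · 86 · 69 · 4 ≡ 174 (mod 187).
Since 174 ≠ 1, base 2 is a Fermat witness: 187 is composite.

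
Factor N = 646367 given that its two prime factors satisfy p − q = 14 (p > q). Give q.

Since p = q + 14, we have 646367 = q(q + 14), so q² + 14q − 646367 = 0.
Discriminant: 14² + 4·646367 = 196 + 2585468 = 2585664; √2585664 = 1608.
q = (−14 + 1608)/2 = 797, and p = q + 14 = 811.
Check: 797 · 811 = 646367.

797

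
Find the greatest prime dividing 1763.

43

1763 = 41 · 43
43 is prime.
So 1763 = 41 · 43; the largest prime factor is 43.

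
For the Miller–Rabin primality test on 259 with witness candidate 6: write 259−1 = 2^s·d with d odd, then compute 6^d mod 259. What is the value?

6

259 − 1 = 258 = 2^1 · 129, so d = 129.
6^1 ≡ 6 (mod 259)
6^2 ≡ 6^2 = 36 ≡ 36 (mod 259)
6^4 ≡ 36^2 = 1296 ≡ 1 (mod 259)
6^8 ≡ 1^2 = 1 ≡ 1 (mod 259)
6^16 ≡ 1^2 = 1 ≡ 1 (mod 259)
6^32 ≡ 1^2 = 1 ≡ 1 (mod 259)
6^64 ≡ 1^2 = 1 ≡ 1 (mod 259)
6^128 ≡ 1^2 = 1 ≡ 1 (mod 259)
129 = 128 + 1 in binary powers of 2.
So 6^129 ≡ 1 · 6 ≡ 6 (mod 259).
Squaring chain: 6; never reaches −1, so base 6 is a Miller–Rabin witness that 259 is composite.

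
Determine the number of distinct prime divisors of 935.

935 = 5 · 187
187 = 11 · 17
935 = 5 · 11 · 17, which has 3 distinct prime factors.

3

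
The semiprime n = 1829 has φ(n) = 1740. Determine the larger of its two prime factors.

φ(n) = (p−1)(q−1) = n − (p+q) + 1, so p + q = 1829 − 1740 + 1 = 90.
p and q are the roots of t² − 90t + 1829 = 0.
Discriminant: 90² − 4·1829 = 8100 − 7316 = 784; √784 = 28.
q = (90 − 28)/2 = 31, p = (90 + 28)/2 = 59.
Check: 31 · 59 = 1829.

59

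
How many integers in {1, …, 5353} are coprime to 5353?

Factor: 5353 = 53 · 101.
φ(5353) = (53−1) · (101−1) = 52 · 100 = 5200.

5200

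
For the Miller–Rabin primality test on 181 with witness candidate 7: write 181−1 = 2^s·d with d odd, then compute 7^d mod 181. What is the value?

181 − 1 = 180 = 2^2 · 45, so d = 45.
7^1 ≡ 7 (mod 181)
7^2 ≡ 7^2 = 49 ≡ 49 (mod 181)
7^4 ≡ 49^2 = 2401 ≡ 48 (mod 181)
7^8 ≡ 48^2 = 2304 ≡ 132 (mod 181)
7^16 ≡ 132^2 = 17424 ≡ 48 (mod 181)
7^32 ≡ 48^2 = 2304 ≡ 132 (mod 181)
45 = 32 + 8 + 4 + 1 in binary powers of 2.
So 7^45 ≡ 132 · 132 · 48 · 7 ≡ 19 (mod 181).
Squaring chain: 19 → 180; reaches −1, so base 7 does not prove 181 composite.

19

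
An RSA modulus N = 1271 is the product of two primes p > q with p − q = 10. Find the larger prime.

41

Since p = q + 10, we have 1271 = q(q + 10), so q² + 10q − 1271 = 0.
Discriminant: 10² + 4·1271 = 100 + 5084 = 5184; √5184 = 72.
q = (−10 + 72)/2 = 31, and p = q + 10 = 41.
Check: 31 · 41 = 1271.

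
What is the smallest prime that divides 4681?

31

4681 is odd.
Digit sum 19, not divisible by 3.
Ends in 1: not divisible by 5.
7: 4681 = 7·668 + 5
11: 4681 = 11·425 + 6
13: 4681 = 13·360 + 1
17: 4681 = 17·275 + 6
19: 4681 = 19·246 + 7
23: 4681 = 23·203 + 12
29: 4681 = 29·161 + 12
31: 4681 = 31·151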